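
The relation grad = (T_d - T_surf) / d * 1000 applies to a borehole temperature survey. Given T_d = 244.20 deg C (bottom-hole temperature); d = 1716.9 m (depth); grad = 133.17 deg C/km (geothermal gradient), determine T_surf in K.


T_surf = T_d - grad * d / 1000
T_surf = 244.20 - 133.17 * 1716.9 / 1000
T_surf = 15.56043 deg C
Convert to K: 15.56043 + 273.15 = 288.71 K
T_surf = 288.71 K


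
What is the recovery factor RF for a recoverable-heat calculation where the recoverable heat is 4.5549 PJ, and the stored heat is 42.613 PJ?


RF = Q_rec / Q_s
RF = 4.5549 / 42.613
RF = 0.10689


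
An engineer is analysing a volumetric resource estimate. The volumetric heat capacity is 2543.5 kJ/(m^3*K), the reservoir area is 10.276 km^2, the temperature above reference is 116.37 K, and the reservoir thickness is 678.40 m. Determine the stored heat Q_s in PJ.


Step 1: Vr = A*1e6*hr = 10.276*1e6*678.4 = 6.971238e+09 m^3
Step 2: Q_s = Vr*rhoc*dT/1e12 = 6.971238e+09*2543.5*116.37/1e12 = 2063.4 PJ
Q_s = 2063.4 PJ


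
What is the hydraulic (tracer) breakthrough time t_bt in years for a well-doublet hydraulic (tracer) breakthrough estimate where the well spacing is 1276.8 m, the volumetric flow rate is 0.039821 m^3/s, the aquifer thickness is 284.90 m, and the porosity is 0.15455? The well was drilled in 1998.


t_bt = pi * hr * phi * L^2 / (3 * Qv) / (365.25*86400)
t_bt = pi * 284.90 * 0.15455 * 1276.8^2 / (3 * 0.039821) / (365.25*86400)
t_bt = 59.816 years


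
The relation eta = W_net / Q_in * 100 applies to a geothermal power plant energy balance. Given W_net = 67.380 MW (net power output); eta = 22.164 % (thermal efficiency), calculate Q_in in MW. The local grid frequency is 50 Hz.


Q_in = W_net / (eta / 100)
Q_in = 67.380 / (22.164 / 100)
Q_in = 304.01 MW


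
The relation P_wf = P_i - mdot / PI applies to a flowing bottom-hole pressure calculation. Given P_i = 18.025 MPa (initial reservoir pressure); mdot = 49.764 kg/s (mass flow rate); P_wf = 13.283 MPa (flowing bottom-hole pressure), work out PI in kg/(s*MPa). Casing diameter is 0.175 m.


PI = mdot / (P_i - P_wf)
PI = 49.764 / (18.025 - 13.283)
PI = 10.494 kg/(s*MPa)


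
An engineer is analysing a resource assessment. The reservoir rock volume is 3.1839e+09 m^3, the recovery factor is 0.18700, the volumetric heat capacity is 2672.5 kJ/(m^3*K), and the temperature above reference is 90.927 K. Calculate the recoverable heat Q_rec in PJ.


Step 1: Q_s = Vr*rhoc*dT/1e12 = 3.1839e+09*2672.5*90.927/1e12 = 773.6954 PJ
Step 2: Q_rec = Q_s * RF = 773.6954 * 0.187 = 144.68 PJ
Q_rec = 144.68 PJ


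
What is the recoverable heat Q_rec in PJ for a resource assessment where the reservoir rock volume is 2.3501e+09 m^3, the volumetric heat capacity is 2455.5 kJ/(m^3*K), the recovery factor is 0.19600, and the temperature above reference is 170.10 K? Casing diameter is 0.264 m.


Step 1: Q_s = Vr*rhoc*dT/1e12 = 2.3501e+09*2455.5*170.1/1e12 = 981.5911 PJ
Step 2: Q_rec = Q_s * RF = 981.5911 * 0.196 = 192.39 PJ
Q_rec = 192.39 PJ


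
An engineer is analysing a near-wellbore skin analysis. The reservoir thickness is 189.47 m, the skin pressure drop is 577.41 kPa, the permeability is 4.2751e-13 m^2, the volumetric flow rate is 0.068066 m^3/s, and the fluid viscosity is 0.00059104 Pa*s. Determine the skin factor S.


S = dP_s * 1000 * 2*pi*k*hr / (q*mu)
S = 577.41 * 1000 * 2*pi*4.2751e-13*189.47 / (0.068066*0.00059104)
S = 7.3047


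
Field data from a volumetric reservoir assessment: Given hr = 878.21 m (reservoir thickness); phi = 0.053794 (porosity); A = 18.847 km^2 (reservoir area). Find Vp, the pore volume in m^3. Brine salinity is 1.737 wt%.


Vp = A * 1e6 * hr * phi
Vp = 18.847 * 1e6 * 878.21 * 0.053794
Vp = 8.9038e+08 m^3


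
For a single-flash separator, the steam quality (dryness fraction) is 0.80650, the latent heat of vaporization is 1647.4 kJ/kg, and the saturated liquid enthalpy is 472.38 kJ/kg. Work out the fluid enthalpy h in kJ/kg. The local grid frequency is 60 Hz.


h = hf + x * hfg
h = 472.38 + 0.80650 * 1647.4
h = 1801.0 kJ/kg


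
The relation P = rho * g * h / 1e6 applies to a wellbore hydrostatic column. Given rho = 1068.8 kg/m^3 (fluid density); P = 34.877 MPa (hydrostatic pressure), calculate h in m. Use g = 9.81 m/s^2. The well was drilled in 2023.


h = P * 1e6 / (g * rho)
h = 34.877 * 1e6 / (9.81 * 1068.8)
h = 3326.4 m


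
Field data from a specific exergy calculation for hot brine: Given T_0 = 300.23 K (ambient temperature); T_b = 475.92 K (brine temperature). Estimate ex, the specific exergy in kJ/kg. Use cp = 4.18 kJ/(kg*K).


ex = cp * ((T_b - T_0) - T_0 * ln(T_b/T_0))
ex = 4.18 * ((475.92 - 300.23) - 300.23 * ln(475.92/300.23))
ex = 156.22 kJ/kg


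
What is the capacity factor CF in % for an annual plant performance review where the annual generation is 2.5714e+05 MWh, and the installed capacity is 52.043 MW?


CF = E_a / (cap * 8760) * 100
CF = 2.5714e+05 / (52.043 * 8760) * 100
CF = 56.403 %


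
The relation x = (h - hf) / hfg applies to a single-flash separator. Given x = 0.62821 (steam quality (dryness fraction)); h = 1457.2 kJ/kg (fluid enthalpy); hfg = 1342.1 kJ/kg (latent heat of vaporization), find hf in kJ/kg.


hf = h - x * hfg
hf = 1457.2 - 0.62821 * 1342.1
hf = 614.08 kJ/kg


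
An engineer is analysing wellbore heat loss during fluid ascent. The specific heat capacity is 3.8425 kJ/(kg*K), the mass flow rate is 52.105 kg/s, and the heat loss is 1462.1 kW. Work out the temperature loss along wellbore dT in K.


dT = Q_loss / (mdot * cp)
dT = 1462.1 / (52.105 * 3.8425)
dT = 7.3027 K


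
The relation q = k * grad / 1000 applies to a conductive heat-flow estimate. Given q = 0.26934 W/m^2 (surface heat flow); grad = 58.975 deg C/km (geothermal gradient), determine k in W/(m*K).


k = q * 1000 / grad
k = 0.26934 * 1000 / 58.975
k = 4.5670 W/(m*K)


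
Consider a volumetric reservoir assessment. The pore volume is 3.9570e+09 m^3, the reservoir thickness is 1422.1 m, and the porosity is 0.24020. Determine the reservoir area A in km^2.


A = Vp / (1e6 * hr * phi)
A = 3.9570e+09 / (1e6 * 1422.1 * 0.24020)
A = 11.584 km^2


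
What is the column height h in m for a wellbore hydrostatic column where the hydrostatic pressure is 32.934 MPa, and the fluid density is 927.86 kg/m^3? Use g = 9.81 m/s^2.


h = P * 1e6 / (g * rho)
h = 32.934 * 1e6 / (9.81 * 927.86)
h = 3618.2 m


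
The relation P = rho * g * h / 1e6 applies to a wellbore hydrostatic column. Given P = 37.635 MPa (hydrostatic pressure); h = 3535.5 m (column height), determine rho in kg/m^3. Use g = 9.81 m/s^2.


rho = P * 1e6 / (g * h)
rho = 37.635 * 1e6 / (9.81 * 3535.5)
rho = 1085.1 kg/m^3


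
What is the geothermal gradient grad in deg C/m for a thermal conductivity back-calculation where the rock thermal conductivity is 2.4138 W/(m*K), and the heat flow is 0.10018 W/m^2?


grad = q / k * 1000
grad = 0.10018 / 2.4138 * 1000
grad = 41.50302 deg C/km
Convert: 41.50302 deg C/km * 0.001 = 0.041503 deg C/m
grad = 0.041503 deg C/m


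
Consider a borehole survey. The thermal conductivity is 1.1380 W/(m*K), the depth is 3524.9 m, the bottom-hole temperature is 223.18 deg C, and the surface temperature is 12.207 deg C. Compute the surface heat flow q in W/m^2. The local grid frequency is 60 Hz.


Step 1: grad = (T_d - T_surf)/d * 1000 = (223.18 - 12.207)/3524.9 * 1000 = 59.85219 deg C/km
Step 2: q = k * grad / 1000 = 1.138 * 59.85219 / 1000 = 0.068112 W/m^2
q = 0.068112 W/m^2


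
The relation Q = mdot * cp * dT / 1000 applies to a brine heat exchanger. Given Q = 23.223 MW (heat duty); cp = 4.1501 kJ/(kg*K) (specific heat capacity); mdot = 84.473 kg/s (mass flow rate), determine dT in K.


dT = Q * 1000 / (mdot * cp)
dT = 23.223 * 1000 / (84.473 * 4.1501)
dT = 66.243 K


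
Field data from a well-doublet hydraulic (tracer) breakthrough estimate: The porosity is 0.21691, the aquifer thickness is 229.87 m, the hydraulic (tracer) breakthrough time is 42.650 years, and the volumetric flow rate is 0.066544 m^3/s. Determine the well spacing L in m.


L = sqrt(t_bt*365.25*86400*3*Qv / (pi*hr*phi))
L = sqrt(42.650*365.25*86400*3*0.066544 / (pi*229.87*0.21691))
L = 1309.7 m


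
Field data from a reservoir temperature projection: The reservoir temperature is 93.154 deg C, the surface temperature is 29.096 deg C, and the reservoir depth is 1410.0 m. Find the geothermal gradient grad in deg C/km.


grad = (T_res - T_surf) / d * 1000
grad = (93.154 - 29.096) / 1410.0 * 1000
grad = 45.431 deg C/km


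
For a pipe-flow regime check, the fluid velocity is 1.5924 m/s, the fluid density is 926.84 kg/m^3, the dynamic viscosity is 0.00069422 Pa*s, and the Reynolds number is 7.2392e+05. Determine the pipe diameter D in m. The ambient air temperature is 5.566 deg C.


D = Re * mu / (rho * vel)
D = 7.2392e+05 * 0.00069422 / (926.84 * 1.5924)
D = 0.34051 m


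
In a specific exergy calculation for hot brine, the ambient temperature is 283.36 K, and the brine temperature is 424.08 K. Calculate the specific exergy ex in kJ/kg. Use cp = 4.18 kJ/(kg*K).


ex = cp * ((T_b - T_0) - T_0 * ln(T_b/T_0))
ex = 4.18 * ((424.08 - 283.36) - 283.36 * ln(424.08/283.36))
ex = 110.64 kJ/kg


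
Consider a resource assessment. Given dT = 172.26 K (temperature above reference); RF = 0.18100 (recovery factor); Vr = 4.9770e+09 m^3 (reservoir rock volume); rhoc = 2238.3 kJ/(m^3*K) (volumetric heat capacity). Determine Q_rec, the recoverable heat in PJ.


Step 1: Q_s = Vr*rhoc*dT/1e12 = 4.9770e+09*2238.3*172.26/1e12 = 1918.980 PJ
Step 2: Q_rec = Q_s * RF = 1918.980 * 0.181 = 347.34 PJ
Q_rec = 347.34 PJ


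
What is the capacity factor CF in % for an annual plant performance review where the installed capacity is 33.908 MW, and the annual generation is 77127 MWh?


CF = E_a / (cap * 8760) * 100
CF = 77127 / (33.908 * 8760) * 100
CF = 25.966 %


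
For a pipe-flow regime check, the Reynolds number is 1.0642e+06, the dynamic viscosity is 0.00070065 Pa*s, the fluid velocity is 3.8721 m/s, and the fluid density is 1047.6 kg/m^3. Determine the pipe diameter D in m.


D = Re * mu / (rho * vel)
D = 1.0642e+06 * 0.00070065 / (1047.6 * 3.8721)
D = 0.18382 m


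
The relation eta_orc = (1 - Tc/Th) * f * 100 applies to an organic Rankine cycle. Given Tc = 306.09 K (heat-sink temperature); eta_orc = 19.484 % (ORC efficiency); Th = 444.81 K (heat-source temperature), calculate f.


f = (eta_orc/100) / (1 - Tc/Th)
f = (19.484/100) / (1 - 306.09/444.81)
f = 0.62476


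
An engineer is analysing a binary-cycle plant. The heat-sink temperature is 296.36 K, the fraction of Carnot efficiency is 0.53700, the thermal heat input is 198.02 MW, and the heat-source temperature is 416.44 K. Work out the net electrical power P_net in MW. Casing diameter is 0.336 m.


Step 1: eta = (1 - Tc/Th)*f = (1 - 296.36/416.44)*0.537 = 0.1548433
Step 2: P_net = eta * Q_in = 0.1548433 * 198.02 = 30.662 MW
P_net = 30.662 MW


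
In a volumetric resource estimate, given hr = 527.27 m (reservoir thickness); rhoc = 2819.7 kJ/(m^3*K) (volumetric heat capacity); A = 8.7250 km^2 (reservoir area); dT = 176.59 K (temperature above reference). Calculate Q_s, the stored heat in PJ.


Step 1: Vr = A*1e6*hr = 8.725*1e6*527.27 = 4.600431e+09 m^3
Step 2: Q_s = Vr*rhoc*dT/1e12 = 4.600431e+09*2819.7*176.59/1e12 = 2290.7 PJ
Q_s = 2290.7 PJ


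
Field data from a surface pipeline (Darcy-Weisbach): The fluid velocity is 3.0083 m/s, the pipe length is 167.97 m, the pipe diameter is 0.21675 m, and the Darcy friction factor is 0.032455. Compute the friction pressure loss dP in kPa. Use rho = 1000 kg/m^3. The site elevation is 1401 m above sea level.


dP = f * (L/D) * (rho*vel^2/2) / 1000
dP = 0.032455 * (167.97/0.21675) * (1000*3.0083^2/2) / 1000
dP = 113.81 kPa


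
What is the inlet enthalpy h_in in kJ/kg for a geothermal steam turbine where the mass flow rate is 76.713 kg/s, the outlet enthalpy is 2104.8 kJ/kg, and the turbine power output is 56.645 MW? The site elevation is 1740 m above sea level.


h_in = h_out + P * 1000 / mdot
h_in = 2104.8 + 56.645 * 1000 / 76.713
h_in = 2843.2 kJ/kg


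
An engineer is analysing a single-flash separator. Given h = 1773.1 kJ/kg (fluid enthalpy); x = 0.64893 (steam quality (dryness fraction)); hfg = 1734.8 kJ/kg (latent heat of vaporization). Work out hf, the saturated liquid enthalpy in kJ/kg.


hf = h - x * hfg
hf = 1773.1 - 0.64893 * 1734.8
hf = 647.34 kJ/kg


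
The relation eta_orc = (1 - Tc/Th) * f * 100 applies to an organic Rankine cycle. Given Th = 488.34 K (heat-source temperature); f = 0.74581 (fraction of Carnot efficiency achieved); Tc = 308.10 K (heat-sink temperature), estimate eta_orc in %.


eta_orc = (1 - Tc/Th) * f * 100
eta_orc = (1 - 308.10/488.34) * 0.74581 * 100
eta_orc = 27.527 %


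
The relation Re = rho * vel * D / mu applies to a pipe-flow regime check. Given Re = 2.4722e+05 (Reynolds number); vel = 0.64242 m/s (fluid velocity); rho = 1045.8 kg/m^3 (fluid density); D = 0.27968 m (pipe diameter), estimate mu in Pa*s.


mu = rho * vel * D / Re
mu = 1045.8 * 0.64242 * 0.27968 / 2.4722e+05
mu = 0.00076006 Pa*s


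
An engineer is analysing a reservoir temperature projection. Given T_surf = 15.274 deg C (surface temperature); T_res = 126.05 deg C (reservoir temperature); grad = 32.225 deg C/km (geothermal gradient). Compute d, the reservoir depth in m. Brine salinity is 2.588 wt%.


d = (T_res - T_surf) / grad * 1000
d = (126.05 - 15.274) / 32.225 * 1000
d = 3437.6 m


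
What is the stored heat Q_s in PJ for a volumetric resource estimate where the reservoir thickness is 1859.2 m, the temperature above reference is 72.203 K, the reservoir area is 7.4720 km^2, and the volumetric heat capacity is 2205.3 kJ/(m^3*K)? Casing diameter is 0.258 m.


Step 1: Vr = A*1e6*hr = 7.472*1e6*1859.2 = 1.389194e+10 m^3
Step 2: Q_s = Vr*rhoc*dT/1e12 = 1.389194e+10*2205.3*72.203/1e12 = 2212.0 PJ
Q_s = 2212.0 PJ


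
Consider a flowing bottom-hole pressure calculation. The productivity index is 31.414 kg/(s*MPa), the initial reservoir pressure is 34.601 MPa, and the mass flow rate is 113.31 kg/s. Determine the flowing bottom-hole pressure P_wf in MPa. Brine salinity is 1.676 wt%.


P_wf = P_i - mdot / PI
P_wf = 34.601 - 113.31 / 31.414
P_wf = 30.994 MPa


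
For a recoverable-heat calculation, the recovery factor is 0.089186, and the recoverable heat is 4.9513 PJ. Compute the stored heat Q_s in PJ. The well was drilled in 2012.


Q_s = Q_rec / RF
Q_s = 4.9513 / 0.089186
Q_s = 55.517 PJ


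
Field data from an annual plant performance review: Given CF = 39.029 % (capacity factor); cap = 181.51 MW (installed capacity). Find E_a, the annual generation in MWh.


E_a = CF / 100 * cap * 8760
E_a = 39.029 / 100 * 181.51 * 8760
E_a = 6.2057e+05 MWh


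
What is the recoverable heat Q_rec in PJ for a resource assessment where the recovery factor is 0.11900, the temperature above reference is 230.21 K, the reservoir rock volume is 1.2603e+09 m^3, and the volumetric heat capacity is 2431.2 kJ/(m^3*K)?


Step 1: Q_s = Vr*rhoc*dT/1e12 = 1.2603e+09*2431.2*230.21/1e12 = 705.3730 PJ
Step 2: Q_rec = Q_s * RF = 705.3730 * 0.119 = 83.939 PJ
Q_rec = 83.939 PJ


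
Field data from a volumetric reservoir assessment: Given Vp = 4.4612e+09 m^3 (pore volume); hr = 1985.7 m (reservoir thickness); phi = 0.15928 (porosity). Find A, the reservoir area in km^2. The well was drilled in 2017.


A = Vp / (1e6 * hr * phi)
A = 4.4612e+09 / (1e6 * 1985.7 * 0.15928)
A = 14.105 km^2


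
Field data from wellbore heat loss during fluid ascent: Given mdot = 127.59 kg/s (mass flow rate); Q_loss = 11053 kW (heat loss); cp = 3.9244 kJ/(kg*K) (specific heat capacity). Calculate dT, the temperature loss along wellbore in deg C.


dT = Q_loss / (mdot * cp)
dT = 11053 / (127.59 * 3.9244)
dT = 22.07447 K
Convert (temperature difference, 1 K = 1 deg C): 22.07447 K = 22.07447 deg C
dT = 22.074 deg C


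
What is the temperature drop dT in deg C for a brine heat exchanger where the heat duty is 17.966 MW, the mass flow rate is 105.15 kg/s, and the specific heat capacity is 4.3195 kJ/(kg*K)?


dT = Q * 1000 / (mdot * cp)
dT = 17.966 * 1000 / (105.15 * 4.3195)
dT = 39.55566 K
Convert (temperature difference, 1 K = 1 deg C): 39.55566 K = 39.55566 deg C
dT = 39.556 deg C


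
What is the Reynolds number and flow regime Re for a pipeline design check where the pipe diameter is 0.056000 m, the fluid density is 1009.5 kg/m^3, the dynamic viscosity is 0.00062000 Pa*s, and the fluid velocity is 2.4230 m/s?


Step 1: Re = rho*vel*D/mu = 1009.5*2.423*0.056/0.00062 = 2.2093e+05
Step 2: Re = 2.2093e+05 > 4000, so flow is turbulent.
Re = 2.2093e+05 (turbulent)


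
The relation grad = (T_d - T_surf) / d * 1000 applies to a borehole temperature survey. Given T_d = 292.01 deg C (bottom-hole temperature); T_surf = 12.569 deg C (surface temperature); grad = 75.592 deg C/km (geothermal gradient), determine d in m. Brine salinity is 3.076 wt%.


d = (T_d - T_surf) / grad * 1000
d = (292.01 - 12.569) / 75.592 * 1000
d = 3696.7 m


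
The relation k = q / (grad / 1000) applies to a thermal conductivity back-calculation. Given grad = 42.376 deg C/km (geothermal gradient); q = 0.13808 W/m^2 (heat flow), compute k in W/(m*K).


k = q / (grad / 1000)
k = 0.13808 / (42.376 / 1000)
k = 3.2584 W/(m*K)


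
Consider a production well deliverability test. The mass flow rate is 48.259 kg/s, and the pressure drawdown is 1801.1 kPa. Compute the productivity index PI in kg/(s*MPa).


PI = mdot * 1000 / dP
PI = 48.259 * 1000 / 1801.1
PI = 26.794 kg/(s*MPa)


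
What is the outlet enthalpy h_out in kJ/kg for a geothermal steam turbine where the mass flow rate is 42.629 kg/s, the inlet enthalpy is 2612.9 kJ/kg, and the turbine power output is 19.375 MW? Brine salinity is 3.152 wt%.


h_out = h_in - P * 1000 / mdot
h_out = 2612.9 - 19.375 * 1000 / 42.629
h_out = 2158.4 kJ/kg


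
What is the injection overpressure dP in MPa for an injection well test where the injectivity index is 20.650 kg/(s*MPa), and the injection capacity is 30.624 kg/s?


dP = mdot * 1000 / II
dP = 30.624 * 1000 / 20.650
dP = 1483.002 kPa
Convert: 1483.002 kPa * 0.001 = 1.4830 MPa
dP = 1.4830 MPa


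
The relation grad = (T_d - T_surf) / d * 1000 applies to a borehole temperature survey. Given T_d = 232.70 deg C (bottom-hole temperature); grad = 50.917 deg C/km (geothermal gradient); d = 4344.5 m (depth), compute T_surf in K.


T_surf = T_d - grad * d / 1000
T_surf = 232.70 - 50.917 * 4344.5 / 1000
T_surf = 11.49109 deg C
Convert to K: 11.49109 + 273.15 = 284.64 K
T_surf = 284.64 K


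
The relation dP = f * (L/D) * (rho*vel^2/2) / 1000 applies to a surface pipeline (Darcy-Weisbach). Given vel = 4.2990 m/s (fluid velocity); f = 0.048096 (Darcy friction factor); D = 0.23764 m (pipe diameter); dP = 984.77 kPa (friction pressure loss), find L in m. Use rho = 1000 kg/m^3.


L = dP*1000*D / (f*rho*vel^2/2)
L = 984.77*1000*0.23764 / (0.048096*1000*4.2990^2/2)
L = 526.55 m


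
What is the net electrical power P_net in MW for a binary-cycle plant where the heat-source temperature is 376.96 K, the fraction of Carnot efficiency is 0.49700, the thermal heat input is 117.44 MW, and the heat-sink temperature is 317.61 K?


Step 1: eta = (1 - Tc/Th)*f = (1 - 317.61/376.96)*0.497 = 0.07824955
Step 2: P_net = eta * Q_in = 0.07824955 * 117.44 = 9.1896 MW
P_net = 9.1896 MW


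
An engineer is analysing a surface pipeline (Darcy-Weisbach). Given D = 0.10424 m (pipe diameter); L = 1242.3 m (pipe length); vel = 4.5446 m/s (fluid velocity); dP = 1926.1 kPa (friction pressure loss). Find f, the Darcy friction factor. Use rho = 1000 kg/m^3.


f = dP*1000 / ((L/D)*(rho*vel^2/2))
f = 1926.1*1000 / ((1242.3/0.10424)*(1000*4.5446^2/2))
f = 0.015650


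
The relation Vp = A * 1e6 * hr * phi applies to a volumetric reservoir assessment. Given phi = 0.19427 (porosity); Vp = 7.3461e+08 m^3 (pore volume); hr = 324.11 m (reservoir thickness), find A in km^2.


A = Vp / (1e6 * hr * phi)
A = 7.3461e+08 / (1e6 * 324.11 * 0.19427)
A = 11.667 km^2


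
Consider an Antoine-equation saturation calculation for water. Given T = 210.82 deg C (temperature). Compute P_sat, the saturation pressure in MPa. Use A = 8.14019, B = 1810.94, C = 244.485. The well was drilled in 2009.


P_sat = 10^(A - B/(C + T)) / 760 * 0.101325
P_sat = 10^(8.14019 - 1810.94/(244.485 + 210.82)) / 760 * 0.101325
P_sat = 1.9394 MPa


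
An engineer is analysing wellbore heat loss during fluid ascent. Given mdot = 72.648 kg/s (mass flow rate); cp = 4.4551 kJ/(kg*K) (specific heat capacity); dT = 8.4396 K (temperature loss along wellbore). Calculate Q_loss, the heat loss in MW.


Q_loss = mdot * cp * dT
Q_loss = 72.648 * 4.4551 * 8.4396
Q_loss = 2731.511 kW
Convert: 2731.511 kW * 0.001 = 2.7315 MW
Q_loss = 2.7315 MW


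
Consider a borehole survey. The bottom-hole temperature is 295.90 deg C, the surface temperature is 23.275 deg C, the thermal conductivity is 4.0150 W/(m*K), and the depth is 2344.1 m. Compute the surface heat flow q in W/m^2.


Step 1: grad = (T_d - T_surf)/d * 1000 = (295.9 - 23.275)/2344.1 * 1000 = 116.3026 deg C/km
Step 2: q = k * grad / 1000 = 4.015 * 116.3026 / 1000 = 0.46695 W/m^2
q = 0.46695 W/m^2


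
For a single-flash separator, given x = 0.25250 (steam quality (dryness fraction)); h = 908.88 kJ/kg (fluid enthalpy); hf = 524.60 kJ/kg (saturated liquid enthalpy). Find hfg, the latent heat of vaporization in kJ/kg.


hfg = (h - hf) / x
hfg = (908.88 - 524.60) / 0.25250
hfg = 1521.9 kJ/kg


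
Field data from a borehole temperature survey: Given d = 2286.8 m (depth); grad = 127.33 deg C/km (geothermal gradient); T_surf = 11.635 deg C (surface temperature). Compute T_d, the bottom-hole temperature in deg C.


T_d = T_surf + grad * d / 1000
T_d = 11.635 + 127.33 * 2286.8 / 1000
T_d = 302.81 deg C


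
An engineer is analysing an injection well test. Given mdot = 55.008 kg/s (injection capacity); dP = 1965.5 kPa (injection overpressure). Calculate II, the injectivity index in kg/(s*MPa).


II = mdot * 1000 / dP
II = 55.008 * 1000 / 1965.5
II = 27.987 kg/(s*MPa)


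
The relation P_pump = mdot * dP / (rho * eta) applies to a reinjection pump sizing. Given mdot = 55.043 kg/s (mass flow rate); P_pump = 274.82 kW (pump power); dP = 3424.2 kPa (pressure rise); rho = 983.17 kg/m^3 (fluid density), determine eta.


eta = mdot * dP / (rho * P_pump)
eta = 55.043 * 3424.2 / (983.17 * 274.82)
eta = 0.69756


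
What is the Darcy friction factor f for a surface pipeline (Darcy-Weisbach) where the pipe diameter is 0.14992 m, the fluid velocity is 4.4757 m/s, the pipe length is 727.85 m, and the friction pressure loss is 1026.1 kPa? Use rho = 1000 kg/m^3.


f = dP*1000 / ((L/D)*(rho*vel^2/2))
f = 1026.1*1000 / ((727.85/0.14992)*(1000*4.4757^2/2))
f = 0.021102


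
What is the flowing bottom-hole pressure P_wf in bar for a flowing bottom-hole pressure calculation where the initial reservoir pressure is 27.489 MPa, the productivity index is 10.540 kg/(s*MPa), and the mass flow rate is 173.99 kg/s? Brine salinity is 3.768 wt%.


P_wf = P_i - mdot / PI
P_wf = 27.489 - 173.99 / 10.540
P_wf = 10.98141 MPa
Convert: 10.98141 MPa * 10.0 = 109.81 bar
P_wf = 109.81 bar


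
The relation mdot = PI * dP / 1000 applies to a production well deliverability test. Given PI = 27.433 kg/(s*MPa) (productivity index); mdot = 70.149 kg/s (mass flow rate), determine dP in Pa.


dP = mdot * 1000 / PI
dP = 70.149 * 1000 / 27.433
dP = 2557.103 kPa
Convert: 2557.103 kPa * 1000.0 = 2.5571e+06 Pa
dP = 2.5571e+06 Pa


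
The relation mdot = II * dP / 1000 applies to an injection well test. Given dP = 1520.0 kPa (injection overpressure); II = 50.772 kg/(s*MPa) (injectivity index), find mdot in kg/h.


mdot = II * dP / 1000
mdot = 50.772 * 1520.0 / 1000
mdot = 77.17344 kg/s
Convert: 77.17344 kg/s * 3600.0 = 2.7782e+05 kg/h
mdot = 2.7782e+05 kg/h


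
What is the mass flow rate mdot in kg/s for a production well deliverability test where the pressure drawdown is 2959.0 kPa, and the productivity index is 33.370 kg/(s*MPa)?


mdot = PI * dP / 1000
mdot = 33.370 * 2959.0 / 1000
mdot = 98.742 kg/s


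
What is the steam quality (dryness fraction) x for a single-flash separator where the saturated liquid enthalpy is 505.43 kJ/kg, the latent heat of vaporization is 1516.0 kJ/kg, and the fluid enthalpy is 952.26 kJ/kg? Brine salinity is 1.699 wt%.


x = (h - hf) / hfg
x = (952.26 - 505.43) / 1516.0
x = 0.29474


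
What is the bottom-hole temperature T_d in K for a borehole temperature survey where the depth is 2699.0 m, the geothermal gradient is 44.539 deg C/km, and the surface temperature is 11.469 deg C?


T_d = T_surf + grad * d / 1000
T_d = 11.469 + 44.539 * 2699.0 / 1000
T_d = 131.6798 deg C
Convert to K: 131.6798 + 273.15 = 404.83 K
T_d = 404.83 K


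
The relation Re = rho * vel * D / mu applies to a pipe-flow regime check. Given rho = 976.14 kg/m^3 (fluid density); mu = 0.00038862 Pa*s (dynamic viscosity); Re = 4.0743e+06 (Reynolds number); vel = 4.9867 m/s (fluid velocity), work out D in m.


D = Re * mu / (rho * vel)
D = 4.0743e+06 * 0.00038862 / (976.14 * 4.9867)
D = 0.32528 m


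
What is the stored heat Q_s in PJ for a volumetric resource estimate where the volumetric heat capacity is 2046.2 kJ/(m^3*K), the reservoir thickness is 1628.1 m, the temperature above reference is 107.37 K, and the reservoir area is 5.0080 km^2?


Step 1: Vr = A*1e6*hr = 5.008*1e6*1628.1 = 8.153525e+09 m^3
Step 2: Q_s = Vr*rhoc*dT/1e12 = 8.153525e+09*2046.2*107.37/1e12 = 1791.3 PJ
Q_s = 1791.3 PJ


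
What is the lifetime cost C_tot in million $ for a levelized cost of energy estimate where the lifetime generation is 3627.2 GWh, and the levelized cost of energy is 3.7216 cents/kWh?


C_tot = LCOE / 100 * E_tot
C_tot = 3.7216 / 100 * 3627.2
C_tot = 134.99 million $


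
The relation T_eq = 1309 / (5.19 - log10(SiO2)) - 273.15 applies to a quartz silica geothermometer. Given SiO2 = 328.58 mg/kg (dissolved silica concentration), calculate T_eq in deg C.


T_eq = 1309 / (5.19 - log10(SiO2)) - 273.15
T_eq = 1309 / (5.19 - log10(328.58)) - 273.15
T_eq = 216.50 deg C


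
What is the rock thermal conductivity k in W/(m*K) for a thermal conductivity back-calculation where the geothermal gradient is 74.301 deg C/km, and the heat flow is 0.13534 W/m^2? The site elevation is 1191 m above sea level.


k = q / (grad / 1000)
k = 0.13534 / (74.301 / 1000)
k = 1.8215 W/(m*K)


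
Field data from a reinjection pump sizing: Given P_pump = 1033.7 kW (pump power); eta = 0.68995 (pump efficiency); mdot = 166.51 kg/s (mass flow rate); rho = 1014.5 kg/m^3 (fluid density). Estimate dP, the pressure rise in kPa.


dP = P_pump * rho * eta / mdot
dP = 1033.7 * 1014.5 * 0.68995 / 166.51
dP = 4345.3 kPa


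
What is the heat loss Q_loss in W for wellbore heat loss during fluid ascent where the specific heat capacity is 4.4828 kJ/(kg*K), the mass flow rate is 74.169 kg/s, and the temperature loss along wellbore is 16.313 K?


Q_loss = mdot * cp * dT
Q_loss = 74.169 * 4.4828 * 16.313
Q_loss = 5423.824 kW
Convert: 5423.824 kW * 1000.0 = 5.4238e+06 W
Q_loss = 5.4238e+06 W


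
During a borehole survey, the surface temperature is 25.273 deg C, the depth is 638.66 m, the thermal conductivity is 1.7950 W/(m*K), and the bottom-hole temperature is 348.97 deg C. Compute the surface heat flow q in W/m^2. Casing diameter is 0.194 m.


Step 1: grad = (T_d - T_surf)/d * 1000 = (348.97 - 25.273)/638.66 * 1000 = 506.8378 deg C/km
Step 2: q = k * grad / 1000 = 1.795 * 506.8378 / 1000 = 0.90977 W/m^2
q = 0.90977 W/m^2


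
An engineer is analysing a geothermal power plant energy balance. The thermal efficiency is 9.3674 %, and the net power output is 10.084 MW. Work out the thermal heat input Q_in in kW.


Q_in = W_net / (eta / 100)
Q_in = 10.084 / (9.3674 / 100)
Q_in = 107.6499 MW
Convert: 107.6499 MW * 1000.0 = 1.0765e+05 kW
Q_in = 1.0765e+05 kW


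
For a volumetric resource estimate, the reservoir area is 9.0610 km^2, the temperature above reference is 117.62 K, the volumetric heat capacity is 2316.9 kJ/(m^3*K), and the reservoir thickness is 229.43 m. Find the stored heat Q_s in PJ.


Step 1: Vr = A*1e6*hr = 9.061*1e6*229.43 = 2.078865e+09 m^3
Step 2: Q_s = Vr*rhoc*dT/1e12 = 2.078865e+09*2316.9*117.62/1e12 = 566.52 PJ
Q_s = 566.52 PJ


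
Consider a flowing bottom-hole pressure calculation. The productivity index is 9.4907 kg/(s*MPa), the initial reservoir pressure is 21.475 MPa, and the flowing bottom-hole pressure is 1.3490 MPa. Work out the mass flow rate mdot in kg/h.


mdot = (P_i - P_wf) * PI
mdot = (21.475 - 1.3490) * 9.4907
mdot = 191.0098 kg/s
Convert: 191.0098 kg/s * 3600.0 = 6.8764e+05 kg/h
mdot = 6.8764e+05 kg/h


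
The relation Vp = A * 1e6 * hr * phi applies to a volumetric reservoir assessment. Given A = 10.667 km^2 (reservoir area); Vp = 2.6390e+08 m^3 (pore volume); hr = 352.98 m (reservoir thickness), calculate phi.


phi = Vp / (A * 1e6 * hr)
phi = 2.6390e+08 / (10.667 * 1e6 * 352.98)
phi = 0.070089


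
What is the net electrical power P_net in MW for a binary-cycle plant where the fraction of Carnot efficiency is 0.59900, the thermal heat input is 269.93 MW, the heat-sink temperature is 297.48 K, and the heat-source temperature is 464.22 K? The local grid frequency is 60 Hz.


Step 1: eta = (1 - Tc/Th)*f = (1 - 297.48/464.22)*0.599 = 0.2151507
Step 2: P_net = eta * Q_in = 0.2151507 * 269.93 = 58.076 MW
P_net = 58.076 MW


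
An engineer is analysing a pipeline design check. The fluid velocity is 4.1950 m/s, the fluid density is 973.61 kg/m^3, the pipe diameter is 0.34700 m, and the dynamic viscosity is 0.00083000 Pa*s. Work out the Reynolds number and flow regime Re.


Step 1: Re = rho*vel*D/mu = 973.61*4.195*0.347/0.00083 = 1.7075e+06
Step 2: Re = 1.7075e+06 > 4000, so flow is turbulent.
Re = 1.7075e+06 (turbulent)


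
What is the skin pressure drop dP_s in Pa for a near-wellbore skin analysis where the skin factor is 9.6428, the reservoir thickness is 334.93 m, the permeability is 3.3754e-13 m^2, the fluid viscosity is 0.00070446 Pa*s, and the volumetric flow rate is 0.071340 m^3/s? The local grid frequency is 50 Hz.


dP_s = S * q * mu / (2*pi*k*hr) / 1000
dP_s = 9.6428 * 0.071340 * 0.00070446 / (2*pi*3.3754e-13*334.93) / 1000
dP_s = 682.2341 kPa
Convert: 682.2341 kPa * 1000.0 = 6.8223e+05 Pa
dP_s = 6.8223e+05 Pa


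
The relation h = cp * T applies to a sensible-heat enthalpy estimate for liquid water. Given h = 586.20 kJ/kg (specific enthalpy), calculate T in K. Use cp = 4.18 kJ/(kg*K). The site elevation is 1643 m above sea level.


T = h / cp
T = 586.20 / 4.18
T = 140.2392 deg C
Convert to K: 140.2392 + 273.15 = 413.39 K
T = 413.39 K


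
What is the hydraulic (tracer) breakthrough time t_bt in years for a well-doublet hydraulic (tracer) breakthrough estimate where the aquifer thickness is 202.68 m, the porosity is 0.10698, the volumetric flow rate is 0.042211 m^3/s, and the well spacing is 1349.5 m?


t_bt = pi * hr * phi * L^2 / (3 * Qv) / (365.25*86400)
t_bt = pi * 202.68 * 0.10698 * 1349.5^2 / (3 * 0.042211) / (365.25*86400)
t_bt = 31.043 years


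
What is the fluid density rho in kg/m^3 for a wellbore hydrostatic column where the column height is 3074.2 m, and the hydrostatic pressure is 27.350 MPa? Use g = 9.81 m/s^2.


rho = P * 1e6 / (g * h)
rho = 27.350 * 1e6 / (9.81 * 3074.2)
rho = 906.89 kg/m^3


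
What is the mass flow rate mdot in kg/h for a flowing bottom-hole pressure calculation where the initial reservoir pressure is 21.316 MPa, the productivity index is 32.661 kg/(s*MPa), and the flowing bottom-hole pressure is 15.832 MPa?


mdot = (P_i - P_wf) * PI
mdot = (21.316 - 15.832) * 32.661
mdot = 179.1129 kg/s
Convert: 179.1129 kg/s * 3600.0 = 6.4481e+05 kg/h
mdot = 6.4481e+05 kg/h


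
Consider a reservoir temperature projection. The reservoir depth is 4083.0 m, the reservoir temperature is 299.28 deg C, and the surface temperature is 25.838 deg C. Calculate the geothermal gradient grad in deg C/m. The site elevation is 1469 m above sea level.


grad = (T_res - T_surf) / d * 1000
grad = (299.28 - 25.838) / 4083.0 * 1000
grad = 66.97085 deg C/km
Convert: 66.97085 deg C/km * 0.001 = 0.066971 deg C/m
grad = 0.066971 deg C/m


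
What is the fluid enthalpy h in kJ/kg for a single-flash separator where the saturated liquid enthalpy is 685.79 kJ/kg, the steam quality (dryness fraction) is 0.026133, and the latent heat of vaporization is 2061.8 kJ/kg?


h = hf + x * hfg
h = 685.79 + 0.026133 * 2061.8
h = 739.67 kJ/kg


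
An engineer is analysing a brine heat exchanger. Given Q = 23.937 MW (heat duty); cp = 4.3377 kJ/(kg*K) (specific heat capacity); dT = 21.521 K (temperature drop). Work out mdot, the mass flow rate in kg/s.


mdot = Q * 1000 / (cp * dT)
mdot = 23.937 * 1000 / (4.3377 * 21.521)
mdot = 256.42 kg/s


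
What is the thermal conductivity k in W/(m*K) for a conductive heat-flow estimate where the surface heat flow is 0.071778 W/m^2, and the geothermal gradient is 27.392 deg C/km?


k = q * 1000 / grad
k = 0.071778 * 1000 / 27.392
k = 2.6204 W/(m*K)


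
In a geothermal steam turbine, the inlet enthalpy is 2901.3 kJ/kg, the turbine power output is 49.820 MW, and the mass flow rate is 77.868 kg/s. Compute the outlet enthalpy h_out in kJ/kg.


h_out = h_in - P * 1000 / mdot
h_out = 2901.3 - 49.820 * 1000 / 77.868
h_out = 2261.5 kJ/kg


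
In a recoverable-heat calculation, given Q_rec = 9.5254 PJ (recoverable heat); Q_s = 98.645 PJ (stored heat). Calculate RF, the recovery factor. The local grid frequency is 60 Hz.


RF = Q_rec / Q_s
RF = 9.5254 / 98.645
RF = 0.096562


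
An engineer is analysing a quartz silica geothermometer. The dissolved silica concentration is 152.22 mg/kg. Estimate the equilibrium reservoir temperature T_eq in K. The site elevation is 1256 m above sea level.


T_eq = 1309 / (5.19 - log10(SiO2)) - 273.15
T_eq = 1309 / (5.19 - log10(152.22)) - 273.15
T_eq = 162.0911 deg C
Convert to K: 162.0911 + 273.15 = 435.24 K
T_eq = 435.24 K


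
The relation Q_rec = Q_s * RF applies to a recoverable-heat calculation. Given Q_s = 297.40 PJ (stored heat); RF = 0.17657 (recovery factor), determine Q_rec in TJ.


Q_rec = Q_s * RF
Q_rec = 297.40 * 0.17657
Q_rec = 52.51192 PJ
Convert: 52.51192 PJ * 1000.0 = 52512 TJ
Q_rec = 52512 TJ


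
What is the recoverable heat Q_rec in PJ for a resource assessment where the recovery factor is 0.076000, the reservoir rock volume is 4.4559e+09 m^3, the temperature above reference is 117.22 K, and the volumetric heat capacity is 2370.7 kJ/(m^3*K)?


Step 1: Q_s = Vr*rhoc*dT/1e12 = 4.4559e+09*2370.7*117.22/1e12 = 1238.265 PJ
Step 2: Q_rec = Q_s * RF = 1238.265 * 0.076 = 94.108 PJ
Q_rec = 94.108 PJ


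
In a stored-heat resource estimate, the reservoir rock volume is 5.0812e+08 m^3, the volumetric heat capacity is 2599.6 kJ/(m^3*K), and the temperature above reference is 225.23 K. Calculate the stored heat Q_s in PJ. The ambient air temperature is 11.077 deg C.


Q_s = Vr * rhoc * dT / 1e12
Q_s = 5.0812e+08 * 2599.6 * 225.23 / 1e12
Q_s = 297.51 PJ


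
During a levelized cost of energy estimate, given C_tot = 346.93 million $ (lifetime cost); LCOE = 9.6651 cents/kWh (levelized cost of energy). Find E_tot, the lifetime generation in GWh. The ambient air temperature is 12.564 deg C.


E_tot = C_tot / LCOE * 100
E_tot = 346.93 / 9.6651 * 100
E_tot = 3589.5 GWh


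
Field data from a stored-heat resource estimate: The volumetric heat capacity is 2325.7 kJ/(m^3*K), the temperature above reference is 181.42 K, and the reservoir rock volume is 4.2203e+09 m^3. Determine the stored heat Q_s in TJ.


Q_s = Vr * rhoc * dT / 1e12
Q_s = 4.2203e+09 * 2325.7 * 181.42 / 1e12
Q_s = 1780.665 PJ
Convert: 1780.665 PJ * 1000.0 = 1.7807e+06 TJ
Q_s = 1.7807e+06 TJ


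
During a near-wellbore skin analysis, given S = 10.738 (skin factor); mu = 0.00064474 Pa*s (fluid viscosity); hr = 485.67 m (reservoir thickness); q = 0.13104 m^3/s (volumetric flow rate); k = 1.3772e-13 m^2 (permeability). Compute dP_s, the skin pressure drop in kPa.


dP_s = S * q * mu / (2*pi*k*hr) / 1000
dP_s = 10.738 * 0.13104 * 0.00064474 / (2*pi*1.3772e-13*485.67) / 1000
dP_s = 2158.7 kPa


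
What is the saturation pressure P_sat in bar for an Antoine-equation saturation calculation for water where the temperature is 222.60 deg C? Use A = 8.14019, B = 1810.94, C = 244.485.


P_sat = 10^(A - B/(C + T)) / 760 * 0.101325
P_sat = 10^(8.14019 - 1810.94/(244.485 + 222.60)) / 760 * 0.101325
P_sat = 2.443334 MPa
Convert: 2.443334 MPa * 10.0 = 24.433 bar
P_sat = 24.433 bar


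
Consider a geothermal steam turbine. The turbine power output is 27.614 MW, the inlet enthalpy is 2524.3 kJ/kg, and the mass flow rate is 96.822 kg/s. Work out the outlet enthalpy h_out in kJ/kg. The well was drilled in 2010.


h_out = h_in - P * 1000 / mdot
h_out = 2524.3 - 27.614 * 1000 / 96.822
h_out = 2239.1 kJ/kg


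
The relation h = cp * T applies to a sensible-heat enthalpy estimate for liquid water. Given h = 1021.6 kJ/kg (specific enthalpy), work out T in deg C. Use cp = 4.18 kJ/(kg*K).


T = h / cp
T = 1021.6 / 4.18
T = 244.40 deg C


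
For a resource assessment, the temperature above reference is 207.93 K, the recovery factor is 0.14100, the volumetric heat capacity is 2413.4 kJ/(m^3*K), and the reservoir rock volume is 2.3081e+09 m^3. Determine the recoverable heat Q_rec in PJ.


Step 1: Q_s = Vr*rhoc*dT/1e12 = 2.3081e+09*2413.4*207.93/1e12 = 1158.247 PJ
Step 2: Q_rec = Q_s * RF = 1158.247 * 0.141 = 163.31 PJ
Q_rec = 163.31 PJ


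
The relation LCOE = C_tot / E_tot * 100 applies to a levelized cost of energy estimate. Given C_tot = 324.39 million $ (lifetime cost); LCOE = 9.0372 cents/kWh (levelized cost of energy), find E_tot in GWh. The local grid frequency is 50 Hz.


E_tot = C_tot / LCOE * 100
E_tot = 324.39 / 9.0372 * 100
E_tot = 3589.5 GWh


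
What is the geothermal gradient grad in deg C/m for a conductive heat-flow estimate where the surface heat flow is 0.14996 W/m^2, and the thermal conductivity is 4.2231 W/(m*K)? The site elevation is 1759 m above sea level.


grad = q * 1000 / k
grad = 0.14996 * 1000 / 4.2231
grad = 35.50946 deg C/km
Convert: 35.50946 deg C/km * 0.001 = 0.035509 deg C/m
grad = 0.035509 deg C/m


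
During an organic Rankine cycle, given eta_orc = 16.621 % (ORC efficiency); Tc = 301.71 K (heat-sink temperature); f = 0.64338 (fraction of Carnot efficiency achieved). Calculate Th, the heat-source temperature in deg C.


Th = Tc / (1 - (eta_orc/100)/f)
Th = 301.71 / (1 - (16.621/100)/0.64338)
Th = 406.8030 K
Convert to deg C: 406.8030 - 273.15 = 133.65 deg C
Th = 133.65 deg C


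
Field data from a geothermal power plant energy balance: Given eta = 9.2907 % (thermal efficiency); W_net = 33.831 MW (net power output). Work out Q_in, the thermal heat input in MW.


Q_in = W_net / (eta / 100)
Q_in = 33.831 / (9.2907 / 100)
Q_in = 364.14 MW


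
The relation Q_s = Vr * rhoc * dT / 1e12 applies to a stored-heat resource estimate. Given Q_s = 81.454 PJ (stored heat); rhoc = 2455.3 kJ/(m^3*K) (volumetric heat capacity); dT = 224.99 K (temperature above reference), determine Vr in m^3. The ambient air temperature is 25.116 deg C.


Vr = Q_s * 1e12 / (rhoc * dT)
Vr = 81.454 * 1e12 / (2455.3 * 224.99)
Vr = 1.4745e+08 m^3


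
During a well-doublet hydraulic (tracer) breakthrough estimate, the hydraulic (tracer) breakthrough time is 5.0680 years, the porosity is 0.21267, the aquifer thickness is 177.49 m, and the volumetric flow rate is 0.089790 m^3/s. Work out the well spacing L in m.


L = sqrt(t_bt*365.25*86400*3*Qv / (pi*hr*phi))
L = sqrt(5.0680*365.25*86400*3*0.089790 / (pi*177.49*0.21267))
L = 602.74 m
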